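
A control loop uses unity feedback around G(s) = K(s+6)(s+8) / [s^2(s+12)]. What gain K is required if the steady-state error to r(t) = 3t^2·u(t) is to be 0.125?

System type = 2 (two poles at s=0).
K_a = lim_{s→0} s^2·G(s) = K·6·8 / (12) = 4·K.
e_ss = 6/K_a = 0.125 ⇒ K_a = 48 ⇒ K = 48/4 = 12.

12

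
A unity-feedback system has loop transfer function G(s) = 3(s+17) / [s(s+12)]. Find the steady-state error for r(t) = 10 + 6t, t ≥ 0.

24/17

One free integrator in G(s): this is a type 1 system. Treating each term separately:
  • 10: tracked with zero error.
  • 6t: e_ss = 6/K_v with K_v=4.25 → 24/17.
Total e_ss = 24/17.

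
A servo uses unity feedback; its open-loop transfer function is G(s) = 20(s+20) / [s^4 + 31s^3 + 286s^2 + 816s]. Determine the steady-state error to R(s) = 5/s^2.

Lowest-order denominator term is 816s, so the open loop has 1 pole at the origin → type 1 system.
K_v = lim_{s→0} s·G(s) = 20·20 / 816 = 25/51.
e_ss = 5/K_v = 5/(25/51) = 10.2.

10.2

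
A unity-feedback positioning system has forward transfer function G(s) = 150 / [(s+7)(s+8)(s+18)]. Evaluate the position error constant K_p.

System type = 0 (no poles at s=0).
K_p = lim_{s→0} G(s) = 150 / (7·8·18) = 25/168.

25/168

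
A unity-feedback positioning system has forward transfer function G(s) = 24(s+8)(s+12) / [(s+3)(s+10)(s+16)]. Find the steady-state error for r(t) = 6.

30/29

G(s) has no factors of s in the denominator, so the system is type 0.
K_p = lim_{s→0} G(s) = 24·8·12 / (3·10·16) = 4.8.
e_ss = 6/(1 + K_p) = 6/5.8 = 30/29.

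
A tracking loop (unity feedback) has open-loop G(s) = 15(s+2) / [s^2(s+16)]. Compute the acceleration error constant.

Two free integrators in G(s): this is a type 2 system.
K_a = lim_{s→0} s^2·G(s) = 15·2 / (16) = 1.875.

1.875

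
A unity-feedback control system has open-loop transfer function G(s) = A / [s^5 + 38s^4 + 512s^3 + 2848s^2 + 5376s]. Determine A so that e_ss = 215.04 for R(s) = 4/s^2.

The denominator has no term below 5376s — 1 pole at s=0, type 1.
K_v = lim_{s→0} s·G(s) = A / 5376 = (1/5376)·A.
e_ss = 4/K_v = 215.04 ⇒ K_v = 25/1344 ⇒ A = (25/1344)/(1/5376) = 100.

100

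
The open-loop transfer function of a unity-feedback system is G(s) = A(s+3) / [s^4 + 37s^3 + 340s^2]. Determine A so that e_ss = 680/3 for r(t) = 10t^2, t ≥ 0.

The denominator has no term below 340s^2 — 2 poles at s=0, type 2.
K_a = lim_{s→0} s^2·G(s) = A·3 / 340 = (3/340)·A.
e_ss = 20/K_a = 680/3 ⇒ K_a = 3/34 ⇒ A = (3/34)/(3/340) = 10.

10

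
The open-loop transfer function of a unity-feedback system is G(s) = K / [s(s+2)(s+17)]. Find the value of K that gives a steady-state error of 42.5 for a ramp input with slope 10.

8

G(s) has one factor of s in the denominator, so the system is type 1.
K_v = lim_{s→0} s·G(s) = K / (2·17) = (1/34)·K.
e_ss = 10/K_v = 42.5 ⇒ K_v = 4/17 ⇒ K = (4/17)/(1/34) = 8.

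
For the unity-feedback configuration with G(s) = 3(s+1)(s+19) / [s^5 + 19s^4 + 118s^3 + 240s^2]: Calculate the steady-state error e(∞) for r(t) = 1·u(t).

Factoring s^2 from the denominator leaves a polynomial with constant term 240, so the system is type 2.
K_p = ∞ for a type-2 system; e_ss to a step is zero.

0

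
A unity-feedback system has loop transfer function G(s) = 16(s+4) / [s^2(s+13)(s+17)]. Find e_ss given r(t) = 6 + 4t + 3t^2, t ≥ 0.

G(s) has two factors of s in the denominator, so the system is type 2. Taking each input component in turn:
  • 6: tracked with zero error.
  • 4t: tracked with zero error.
  • 3t^2: e_ss = 6/K_a with K_a=64/221 → 663/32.
Total e_ss = 663/32.

663/32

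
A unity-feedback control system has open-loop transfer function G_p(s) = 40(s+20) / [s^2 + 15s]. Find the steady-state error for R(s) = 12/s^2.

Factoring s from the denominator leaves a polynomial with constant term 15, so the system is type 1.
K_v = lim_{s→0} s·G_p(s) = 40·20 / 15 = 160/3.
e_ss = 12/K_v = 12/(160/3) = 0.225.

0.225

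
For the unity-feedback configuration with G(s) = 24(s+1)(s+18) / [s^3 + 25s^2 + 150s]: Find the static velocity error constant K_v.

2.88

The denominator has no term below 150s — 1 pole at s=0, type 1.
K_v = lim_{s→0} s·G(s) = 24·1·18 / 150 = 2.88.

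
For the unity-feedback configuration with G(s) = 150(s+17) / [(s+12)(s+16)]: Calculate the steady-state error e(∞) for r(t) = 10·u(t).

320/457

The open loop has no poles at the origin → type 0 system.
K_p = lim_{s→0} G(s) = 150·17 / (12·16) = 425/32.
e_ss = 10/(1 + K_p) = 10/(457/32) = 320/457.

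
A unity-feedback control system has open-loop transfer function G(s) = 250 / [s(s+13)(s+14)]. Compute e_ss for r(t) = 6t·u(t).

4.368

System type = 1 (one pole at s=0).
K_v = lim_{s→0} s·G(s) = 250 / (13·14) = 125/91.
e_ss = 6/K_v = 6/(125/91) = 4.368.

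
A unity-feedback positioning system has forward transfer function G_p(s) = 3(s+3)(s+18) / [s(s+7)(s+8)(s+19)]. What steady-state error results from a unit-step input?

0

The open loop has one pole at the origin → type 1 system.
A type-1 system has K_p = ∞, so it tracks a step input with zero steady-state error.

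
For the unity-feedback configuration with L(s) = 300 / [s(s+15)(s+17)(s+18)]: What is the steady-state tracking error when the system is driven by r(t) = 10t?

153

The open loop has one pole at the origin → type 1 system.
K_v = lim_{s→0} s·L(s) = 300 / (15·17·18) = 10/153.
e_ss = 10/K_v = 10/(10/153) = 153.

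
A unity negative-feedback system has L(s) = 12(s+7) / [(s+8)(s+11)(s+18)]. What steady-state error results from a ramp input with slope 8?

The open loop has no poles at the origin → type 0 system.
For a type-0 system K_v = 0, so e_ss to a ramp input is unbounded.

infinity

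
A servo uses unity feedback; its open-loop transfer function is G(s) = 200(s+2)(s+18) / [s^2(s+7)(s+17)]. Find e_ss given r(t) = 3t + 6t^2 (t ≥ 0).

System type = 2 (two poles at s=0). By superposition:
  • 3t: tracked with zero error.
  • 6t^2: e_ss = 12/K_a with K_a=7200/119 → 119/600.
Total e_ss = 119/600.

119/600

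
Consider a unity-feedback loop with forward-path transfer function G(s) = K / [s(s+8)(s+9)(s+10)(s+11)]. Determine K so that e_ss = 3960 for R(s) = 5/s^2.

10

G(s) has one factor of s in the denominator, so the system is type 1.
K_v = lim_{s→0} s·G(s) = K / (8·9·10·11) = (1/7920)·K.
e_ss = 5/K_v = 3960 ⇒ K_v = 1/792 ⇒ K = (1/792)/(1/7920) = 10.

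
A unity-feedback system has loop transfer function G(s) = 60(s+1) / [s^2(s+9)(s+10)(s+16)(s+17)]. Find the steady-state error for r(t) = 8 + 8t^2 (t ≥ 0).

The open loop has two poles at the origin → type 2 system. Taking each input component in turn:
  • 8: tracked with zero error.
  • 8t^2: e_ss = 16/K_a with K_a=1/408 → 6528.
Total e_ss = 6528.

6528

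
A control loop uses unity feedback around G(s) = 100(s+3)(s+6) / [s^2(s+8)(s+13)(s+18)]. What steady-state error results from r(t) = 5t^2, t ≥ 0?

10.4

Two free integrators in G(s): this is a type 2 system.
K_a = lim_{s→0} s^2·G(s) = 100·3·6 / (8·13·18) = 25/26.
r(t) = 5t^2 gives R(s) = 10/s^3.
e_ss = 10/K_a = 10/(25/26) = 10.4.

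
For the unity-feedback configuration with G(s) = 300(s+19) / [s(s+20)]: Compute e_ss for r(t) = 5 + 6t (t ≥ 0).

System type = 1 (one pole at s=0). By superposition:
  • 5: tracked with zero error.
  • 6t: e_ss = 6/K_v with K_v=285 → 2/95.
Total e_ss = 2/95.

2/95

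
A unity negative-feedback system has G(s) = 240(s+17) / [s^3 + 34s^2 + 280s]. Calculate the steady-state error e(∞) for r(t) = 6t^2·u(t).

infinity

Factoring s from the denominator leaves a polynomial with constant term 280, so the system is type 1.
For a type-1 system K_a = 0, so e_ss to a parabolic input is unbounded.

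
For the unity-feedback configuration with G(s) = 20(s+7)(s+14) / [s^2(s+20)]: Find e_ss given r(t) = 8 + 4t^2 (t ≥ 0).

4/49

System type = 2 (two poles at s=0). Treating each term separately:
  • 8: tracked with zero error.
  • 4t^2: e_ss = 8/K_a with K_a=98 → 4/49.
Total e_ss = 4/49.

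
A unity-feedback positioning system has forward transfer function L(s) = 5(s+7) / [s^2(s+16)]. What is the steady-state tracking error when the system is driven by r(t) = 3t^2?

System type = 2 (two poles at s=0).
K_a = lim_{s→0} s^2·L(s) = 5·7 / (16) = 2.1875.
r(t) = 3t^2 gives R(s) = 6/s^3.
e_ss = 6/K_a = 6/2.1875 = 96/35.

96/35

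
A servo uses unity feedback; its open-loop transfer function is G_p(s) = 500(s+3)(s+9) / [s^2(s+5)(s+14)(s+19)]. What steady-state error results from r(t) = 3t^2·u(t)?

133/225

G_p(s) has two factors of s in the denominator, so the system is type 2.
K_a = lim_{s→0} s^2·G_p(s) = 500·3·9 / (5·14·19) = 1350/133.
r(t) = 3t^2 gives R(s) = 6/s^3.
e_ss = 6/K_a = 6/(1350/133) = 133/225.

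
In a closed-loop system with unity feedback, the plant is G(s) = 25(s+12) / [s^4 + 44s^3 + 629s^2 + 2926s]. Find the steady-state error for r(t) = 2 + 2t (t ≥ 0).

1463/75

Factoring s from the denominator leaves a polynomial with constant term 2926, so the system is type 1. Treating each term separately:
  • 2: tracked with zero error.
  • 2t: e_ss = 2/K_v with K_v=150/1463 → 1463/75.
Total e_ss = 1463/75.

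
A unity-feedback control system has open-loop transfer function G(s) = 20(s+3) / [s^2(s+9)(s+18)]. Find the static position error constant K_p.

K_p = lim_{s→0} G(s); with 2 poles at the origin the limit diverges, so K_p = ∞.

infinity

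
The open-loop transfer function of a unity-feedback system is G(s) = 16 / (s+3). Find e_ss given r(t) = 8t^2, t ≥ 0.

infinity

System type = 0 (no poles at s=0).
K_a = lim_{s→0} s^2·G(s) = 0; the steady-state error to this parabolic input grows without bound.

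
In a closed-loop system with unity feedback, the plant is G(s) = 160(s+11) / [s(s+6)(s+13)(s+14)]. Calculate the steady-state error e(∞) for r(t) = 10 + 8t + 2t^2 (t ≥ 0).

One free integrator in G(s): this is a type 1 system. By superposition:
  • 10: tracked with zero error.
  • 8t: e_ss = 8/K_v with K_v=440/273 → 273/55.
  • 2t^2: a type-1 system cannot track it, e_ss → ∞.
The unbounded component dominates.

infinity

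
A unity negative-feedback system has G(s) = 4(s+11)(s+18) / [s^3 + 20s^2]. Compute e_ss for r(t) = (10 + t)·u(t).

0

Factoring s^2 from the denominator leaves a polynomial with constant term 20, so the system is type 2. Taking each input component in turn:
  • 10: tracked with zero error.
  • t: tracked with zero error.
Total e_ss = 0.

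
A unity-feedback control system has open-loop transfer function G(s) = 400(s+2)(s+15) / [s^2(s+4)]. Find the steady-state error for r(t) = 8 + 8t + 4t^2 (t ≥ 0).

1/375

Two free integrators in G(s): this is a type 2 system. Treating each term separately:
  • 8: tracked with zero error.
  • 8t: tracked with zero error.
  • 4t^2: e_ss = 8/K_a with K_a=3000 → 1/375.
Total e_ss = 1/375.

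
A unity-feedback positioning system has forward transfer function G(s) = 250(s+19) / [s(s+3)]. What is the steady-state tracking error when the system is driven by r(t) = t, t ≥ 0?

3/4750

The open loop has one pole at the origin → type 1 system.
K_v = lim_{s→0} s·G(s) = 250·19 / (3) = 4750/3.
e_ss = 1/K_v = 1/(4750/3) = 3/4750.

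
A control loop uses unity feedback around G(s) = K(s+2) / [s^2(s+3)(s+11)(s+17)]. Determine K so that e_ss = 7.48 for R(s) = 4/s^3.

150

G(s) has two factors of s in the denominator, so the system is type 2.
K_a = lim_{s→0} s^2·G(s) = K·2 / (3·11·17) = (2/561)·K.
e_ss = 4/K_a = 7.48 ⇒ K_a = 100/187 ⇒ K = (100/187)/(2/561) = 150.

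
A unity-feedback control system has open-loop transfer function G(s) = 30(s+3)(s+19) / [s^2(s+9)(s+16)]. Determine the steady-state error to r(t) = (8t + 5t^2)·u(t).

The open loop has two poles at the origin → type 2 system. Treating each term separately:
  • 8t: tracked with zero error.
  • 5t^2: e_ss = 10/K_a with K_a=11.875 → 16/19.
Total e_ss = 16/19.

16/19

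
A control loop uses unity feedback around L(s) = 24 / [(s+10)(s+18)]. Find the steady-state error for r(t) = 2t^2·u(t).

No free integrators in L(s): this is a type 0 system.
For a type-0 system K_a = 0, so e_ss to a parabolic input is unbounded.

infinity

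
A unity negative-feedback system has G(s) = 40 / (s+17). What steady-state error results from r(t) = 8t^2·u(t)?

infinity

System type = 0 (no poles at s=0).
K_a = lim_{s→0} s^2·G(s) = 0; the steady-state error to this parabolic input grows without bound.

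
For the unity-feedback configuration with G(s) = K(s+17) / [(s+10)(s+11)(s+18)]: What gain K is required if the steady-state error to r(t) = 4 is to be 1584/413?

5

G(s) has no factors of s in the denominator, so the system is type 0.
K_p = lim_{s→0} G(s) = K·17 / (10·11·18) = (17/1980)·K.
e_ss = 4/(1 + K_p) = 1584/413 ⇒ 1 + (17/1980)·K = 413/396 ⇒ K = 5.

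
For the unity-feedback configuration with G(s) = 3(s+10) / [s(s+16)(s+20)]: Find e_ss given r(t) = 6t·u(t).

64

System type = 1 (one pole at s=0).
K_v = lim_{s→0} s·G(s) = 3·10 / (16·20) = 3/32.
e_ss = 6/K_v = 6/(3/32) = 64.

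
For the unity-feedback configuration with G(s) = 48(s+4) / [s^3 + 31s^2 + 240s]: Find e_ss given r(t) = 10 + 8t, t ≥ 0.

10

Factoring s from the denominator leaves a polynomial with constant term 240, so the system is type 1. By superposition:
  • 10: tracked with zero error.
  • 8t: e_ss = 8/K_v with K_v=0.8 → 10.
Total e_ss = 10.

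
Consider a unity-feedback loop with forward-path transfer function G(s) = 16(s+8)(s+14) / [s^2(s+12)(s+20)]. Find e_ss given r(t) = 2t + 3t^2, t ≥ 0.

45/56

G(s) has two factors of s in the denominator, so the system is type 2. By superposition:
  • 2t: tracked with zero error.
  • 3t^2: e_ss = 6/K_a with K_a=112/15 → 45/56.
Total e_ss = 45/56.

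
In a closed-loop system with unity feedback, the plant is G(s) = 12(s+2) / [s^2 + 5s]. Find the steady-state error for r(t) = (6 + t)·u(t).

5/24

Lowest-order denominator term is 5s, so the open loop has 1 pole at the origin → type 1 system. Taking each input component in turn:
  • 6: tracked with zero error.
  • t: e_ss = 1/K_v with K_v=4.8 → 5/24.
Total e_ss = 5/24.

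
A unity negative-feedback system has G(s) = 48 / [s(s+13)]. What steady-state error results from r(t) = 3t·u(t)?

0.8125

One free integrator in G(s): this is a type 1 system.
K_v = lim_{s→0} s·G(s) = 48 / (13) = 48/13.
e_ss = 3/K_v = 3/(48/13) = 0.8125.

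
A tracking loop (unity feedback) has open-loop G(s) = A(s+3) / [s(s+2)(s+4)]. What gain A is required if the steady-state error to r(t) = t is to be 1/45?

120

The open loop has one pole at the origin → type 1 system.
K_v = lim_{s→0} s·G(s) = A·3 / (2·4) = 0.375·A.
e_ss = 1/K_v = 1/45 ⇒ K_v = 45 ⇒ A = 45/0.375 = 120.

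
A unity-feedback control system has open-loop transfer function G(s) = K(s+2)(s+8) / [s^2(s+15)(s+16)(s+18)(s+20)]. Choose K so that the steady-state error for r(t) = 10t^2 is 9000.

12

System type = 2 (two poles at s=0).
K_a = lim_{s→0} s^2·G(s) = K·2·8 / (15·16·18·20) = (1/5400)·K.
e_ss = 20/K_a = 9000 ⇒ K_a = 1/450 ⇒ K = (1/450)/(1/5400) = 12.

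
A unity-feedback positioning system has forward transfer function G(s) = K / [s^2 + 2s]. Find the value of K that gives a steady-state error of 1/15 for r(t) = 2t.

Lowest-order denominator term is 2s, so the open loop has 1 pole at the origin → type 1 system.
K_v = lim_{s→0} s·G(s) = K / 2 = 0.5·K.
e_ss = 2/K_v = 1/15 ⇒ K_v = 30 ⇒ K = 30/0.5 = 60.

60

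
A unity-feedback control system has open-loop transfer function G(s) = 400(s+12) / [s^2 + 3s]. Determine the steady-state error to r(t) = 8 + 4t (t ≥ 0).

Lowest-order denominator term is 3s, so the open loop has 1 pole at the origin → type 1 system. Taking each input component in turn:
  • 8: tracked with zero error.
  • 4t: e_ss = 4/K_v with K_v=1600 → 0.0025.
Total e_ss = 0.0025.

0.0025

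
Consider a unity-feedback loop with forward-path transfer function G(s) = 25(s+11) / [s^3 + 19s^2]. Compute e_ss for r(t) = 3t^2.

The denominator has no term below 19s^2 — 2 poles at s=0, type 2.
K_a = lim_{s→0} s^2·G(s) = 25·11 / 19 = 275/19.
r(t) = 3t^2 gives R(s) = 6/s^3.
e_ss = 6/K_a = 6/(275/19) = 114/275.

114/275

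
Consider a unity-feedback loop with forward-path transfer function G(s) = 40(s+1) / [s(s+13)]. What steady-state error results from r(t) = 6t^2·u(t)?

G(s) has one factor of s in the denominator, so the system is type 1.
K_a = lim_{s→0} s^2·G(s) = 0; the steady-state error to this parabolic input grows without bound.

infinity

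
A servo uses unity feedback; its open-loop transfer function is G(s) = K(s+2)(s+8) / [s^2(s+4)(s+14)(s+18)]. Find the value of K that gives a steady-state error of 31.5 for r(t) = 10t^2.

40

The open loop has two poles at the origin → type 2 system.
K_a = lim_{s→0} s^2·G(s) = K·2·8 / (4·14·18) = (1/63)·K.
e_ss = 20/K_a = 31.5 ⇒ K_a = 40/63 ⇒ K = (40/63)/(1/63) = 40.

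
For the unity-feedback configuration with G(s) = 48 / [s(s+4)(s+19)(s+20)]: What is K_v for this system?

3/95

The open loop has one pole at the origin → type 1 system.
K_v = lim_{s→0} s·G(s) = 48 / (4·19·20) = 3/95.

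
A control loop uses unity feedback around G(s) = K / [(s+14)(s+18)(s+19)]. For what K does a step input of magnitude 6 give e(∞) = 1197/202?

60

System type = 0 (no poles at s=0).
K_p = lim_{s→0} G(s) = K / (14·18·19) = (1/4788)·K.
e_ss = 6/(1 + K_p) = 1197/202 ⇒ 1 + (1/4788)·K = 404/399 ⇒ K = 60.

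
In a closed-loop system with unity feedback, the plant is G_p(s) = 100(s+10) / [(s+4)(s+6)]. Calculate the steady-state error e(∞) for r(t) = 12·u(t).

The open loop has no poles at the origin → type 0 system.
K_p = lim_{s→0} G_p(s) = 100·10 / (4·6) = 125/3.
e_ss = 12/(1 + K_p) = 12/(128/3) = 9/32.

9/32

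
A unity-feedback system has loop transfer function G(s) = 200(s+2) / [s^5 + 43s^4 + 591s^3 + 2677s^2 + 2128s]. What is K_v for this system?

25/133

The denominator has no term below 2128s — 1 pole at s=0, type 1.
K_v = lim_{s→0} s·G(s) = 200·2 / 2128 = 25/133.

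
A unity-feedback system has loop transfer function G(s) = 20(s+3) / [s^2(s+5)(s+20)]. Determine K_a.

System type = 2 (two poles at s=0).
K_a = lim_{s→0} s^2·G(s) = 20·3 / (5·20) = 0.6.

0.6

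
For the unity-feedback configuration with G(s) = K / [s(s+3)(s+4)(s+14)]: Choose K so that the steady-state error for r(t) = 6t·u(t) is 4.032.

250

The open loop has one pole at the origin → type 1 system.
K_v = lim_{s→0} s·G(s) = K / (3·4·14) = (1/168)·K.
e_ss = 6/K_v = 4.032 ⇒ K_v = 125/84 ⇒ K = (125/84)/(1/168) = 250.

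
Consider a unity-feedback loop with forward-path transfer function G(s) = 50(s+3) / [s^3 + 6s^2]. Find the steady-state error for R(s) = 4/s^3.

Factoring s^2 from the denominator leaves a polynomial with constant term 6, so the system is type 2.
K_a = lim_{s→0} s^2·G(s) = 50·3 / 6 = 25.
r(t) = 2t^2 gives R(s) = 4/s^3.
e_ss = 4/K_a = 4/25 = 0.16.

0.16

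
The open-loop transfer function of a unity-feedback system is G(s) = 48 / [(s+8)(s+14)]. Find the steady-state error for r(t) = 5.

No free integrators in G(s): this is a type 0 system.
K_p = lim_{s→0} G(s) = 48 / (8·14) = 3/7.
e_ss = 5/(1 + K_p) = 5/(10/7) = 3.5.

3.5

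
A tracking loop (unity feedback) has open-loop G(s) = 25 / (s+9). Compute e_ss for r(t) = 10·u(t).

System type = 0 (no poles at s=0).
K_p = lim_{s→0} G(s) = 25 / (9) = 25/9.
e_ss = 10/(1 + K_p) = 10/(34/9) = 45/17.

45/17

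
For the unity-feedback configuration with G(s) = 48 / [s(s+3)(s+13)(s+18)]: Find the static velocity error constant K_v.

8/117

G(s) has one factor of s in the denominator, so the system is type 1.
K_v = lim_{s→0} s·G(s) = 48 / (3·13·18) = 8/117.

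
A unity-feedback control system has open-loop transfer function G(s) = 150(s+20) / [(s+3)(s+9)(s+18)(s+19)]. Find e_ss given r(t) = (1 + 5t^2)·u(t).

G(s) has no factors of s in the denominator, so the system is type 0. Taking each input component in turn:
  • 1: e_ss = 1/(1+K_p) with K_p=500/1539 → 1539/2039.
  • 5t^2: a type-0 system cannot track it, e_ss → ∞.
The unbounded component dominates.

infinity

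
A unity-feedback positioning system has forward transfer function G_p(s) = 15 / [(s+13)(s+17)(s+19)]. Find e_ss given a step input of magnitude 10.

20995/2107

No free integrators in G_p(s): this is a type 0 system.
K_p = lim_{s→0} G_p(s) = 15 / (13·17·19) = 15/4199.
e_ss = 10/(1 + K_p) = 10/(4214/4199) = 20995/2107.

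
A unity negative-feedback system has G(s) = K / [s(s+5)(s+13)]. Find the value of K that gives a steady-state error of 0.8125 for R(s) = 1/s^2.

One free integrator in G(s): this is a type 1 system.
K_v = lim_{s→0} s·G(s) = K / (5·13) = (1/65)·K.
e_ss = 1/K_v = 0.8125 ⇒ K_v = 16/13 ⇒ K = (16/13)/(1/65) = 80.

80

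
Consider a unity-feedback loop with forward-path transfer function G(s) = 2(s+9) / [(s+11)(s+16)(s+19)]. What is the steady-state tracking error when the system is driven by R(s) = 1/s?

1672/1681

System type = 0 (no poles at s=0).
K_p = lim_{s→0} G(s) = 2·9 / (11·16·19) = 9/1672.
e_ss = 1/(1 + K_p) = 1/(1681/1672) = 1672/1681.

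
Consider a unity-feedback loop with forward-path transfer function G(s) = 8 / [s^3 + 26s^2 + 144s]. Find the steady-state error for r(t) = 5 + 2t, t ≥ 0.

36

The denominator has no term below 144s — 1 pole at s=0, type 1. Treating each term separately:
  • 5: tracked with zero error.
  • 2t: e_ss = 2/K_v with K_v=1/18 → 36.
Total e_ss = 36.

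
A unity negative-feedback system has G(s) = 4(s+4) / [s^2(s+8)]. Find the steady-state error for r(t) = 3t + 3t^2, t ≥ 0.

Two free integrators in G(s): this is a type 2 system. Taking each input component in turn:
  • 3t: tracked with zero error.
  • 3t^2: e_ss = 6/K_a with K_a=2 → 3.
Total e_ss = 3.

3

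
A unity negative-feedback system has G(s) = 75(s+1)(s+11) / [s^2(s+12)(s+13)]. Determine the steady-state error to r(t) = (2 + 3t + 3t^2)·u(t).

G(s) has two factors of s in the denominator, so the system is type 2. By superposition:
  • 2: tracked with zero error.
  • 3t: tracked with zero error.
  • 3t^2: e_ss = 6/K_a with K_a=275/52 → 312/275.
Total e_ss = 312/275.

312/275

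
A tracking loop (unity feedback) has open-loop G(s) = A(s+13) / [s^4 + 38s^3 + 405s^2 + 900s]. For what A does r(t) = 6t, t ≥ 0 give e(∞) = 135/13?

40

Lowest-order denominator term is 900s, so the open loop has 1 pole at the origin → type 1 system.
K_v = lim_{s→0} s·G(s) = A·13 / 900 = (13/900)·A.
e_ss = 6/K_v = 135/13 ⇒ K_v = 26/45 ⇒ A = (26/45)/(13/900) = 40.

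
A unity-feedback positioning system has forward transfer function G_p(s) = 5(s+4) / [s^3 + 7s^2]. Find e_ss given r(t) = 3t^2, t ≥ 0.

Factoring s^2 from the denominator leaves a polynomial with constant term 7, so the system is type 2.
K_a = lim_{s→0} s^2·G_p(s) = 5·4 / 7 = 20/7.
r(t) = 3t^2 gives R(s) = 6/s^3.
e_ss = 6/K_a = 6/(20/7) = 2.1.

2.1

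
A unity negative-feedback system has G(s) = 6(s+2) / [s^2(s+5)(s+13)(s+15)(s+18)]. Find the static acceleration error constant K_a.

Two free integrators in G(s): this is a type 2 system.
K_a = lim_{s→0} s^2·G(s) = 6·2 / (5·13·15·18) = 2/2925.

2/2925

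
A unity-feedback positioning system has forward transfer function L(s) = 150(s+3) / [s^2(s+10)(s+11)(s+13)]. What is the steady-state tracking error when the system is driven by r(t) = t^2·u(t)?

286/45

System type = 2 (two poles at s=0).
K_a = lim_{s→0} s^2·L(s) = 150·3 / (10·11·13) = 45/143.
r(t) = t^2 gives R(s) = 2/s^3.
e_ss = 2/K_a = 2/(45/143) = 286/45.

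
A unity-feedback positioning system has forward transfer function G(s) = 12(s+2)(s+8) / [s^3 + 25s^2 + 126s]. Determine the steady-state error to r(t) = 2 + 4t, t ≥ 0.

Lowest-order denominator term is 126s, so the open loop has 1 pole at the origin → type 1 system. By superposition:
  • 2: tracked with zero error.
  • 4t: e_ss = 4/K_v with K_v=32/21 → 2.625.
Total e_ss = 2.625.

2.625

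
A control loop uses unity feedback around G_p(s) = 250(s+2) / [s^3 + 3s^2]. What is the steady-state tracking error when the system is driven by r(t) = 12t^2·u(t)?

0.144

The denominator has no term below 3s^2 — 2 poles at s=0, type 2.
K_a = lim_{s→0} s^2·G_p(s) = 250·2 / 3 = 500/3.
r(t) = 12t^2 gives R(s) = 24/s^3.
e_ss = 24/K_a = 24/(500/3) = 0.144.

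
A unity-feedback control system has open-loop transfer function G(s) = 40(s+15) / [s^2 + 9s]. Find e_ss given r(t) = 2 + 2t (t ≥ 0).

Factoring s from the denominator leaves a polynomial with constant term 9, so the system is type 1. Treating each term separately:
  • 2: tracked with zero error.
  • 2t: e_ss = 2/K_v with K_v=200/3 → 0.03.
Total e_ss = 0.03.

0.03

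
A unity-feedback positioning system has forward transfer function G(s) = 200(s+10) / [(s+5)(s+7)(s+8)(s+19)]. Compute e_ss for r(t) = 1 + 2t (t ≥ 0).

infinity

System type = 0 (no poles at s=0). By superposition:
  • 1: e_ss = 1/(1+K_p) with K_p=50/133 → 133/183.
  • 2t: a type-0 system cannot track it, e_ss → ∞.
The unbounded component dominates.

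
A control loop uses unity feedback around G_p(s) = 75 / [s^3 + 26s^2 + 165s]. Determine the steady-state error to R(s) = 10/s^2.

Factoring s from the denominator leaves a polynomial with constant term 165, so the system is type 1.
K_v = lim_{s→0} s·G_p(s) = 75 / 165 = 5/11.
e_ss = 10/K_v = 10/(5/11) = 22.

22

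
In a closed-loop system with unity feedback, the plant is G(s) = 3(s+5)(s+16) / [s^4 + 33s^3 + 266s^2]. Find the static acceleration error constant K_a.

120/133

Lowest-order denominator term is 266s^2, so the open loop has 2 poles at the origin → type 2 system.
K_a = lim_{s→0} s^2·G(s) = 3·5·16 / 266 = 120/133.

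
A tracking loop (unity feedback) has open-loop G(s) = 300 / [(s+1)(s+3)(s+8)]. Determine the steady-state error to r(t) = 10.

No free integrators in G(s): this is a type 0 system.
K_p = lim_{s→0} G(s) = 300 / (1·3·8) = 12.5.
e_ss = 10/(1 + K_p) = 10/13.5 = 20/27.

20/27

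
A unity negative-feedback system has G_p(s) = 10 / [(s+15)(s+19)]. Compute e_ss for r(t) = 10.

570/59

G_p(s) has no factors of s in the denominator, so the system is type 0.
K_p = lim_{s→0} G_p(s) = 10 / (15·19) = 2/57.
e_ss = 10/(1 + K_p) = 10/(59/57) = 570/59.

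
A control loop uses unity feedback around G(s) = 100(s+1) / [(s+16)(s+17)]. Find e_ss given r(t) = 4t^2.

infinity

System type = 0 (no poles at s=0).
For a type-0 system K_a = 0, so e_ss to a parabolic input is unbounded.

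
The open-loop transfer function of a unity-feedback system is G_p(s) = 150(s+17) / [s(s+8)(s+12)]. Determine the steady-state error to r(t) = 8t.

System type = 1 (one pole at s=0).
K_v = lim_{s→0} s·G_p(s) = 150·17 / (8·12) = 26.5625.
e_ss = 8/K_v = 8/26.5625 = 128/425.

128/425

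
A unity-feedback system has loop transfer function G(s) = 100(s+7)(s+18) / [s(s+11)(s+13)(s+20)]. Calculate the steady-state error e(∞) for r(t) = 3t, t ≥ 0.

143/210

System type = 1 (one pole at s=0).
K_v = lim_{s→0} s·G(s) = 100·7·18 / (11·13·20) = 630/143.
e_ss = 3/K_v = 3/(630/143) = 143/210.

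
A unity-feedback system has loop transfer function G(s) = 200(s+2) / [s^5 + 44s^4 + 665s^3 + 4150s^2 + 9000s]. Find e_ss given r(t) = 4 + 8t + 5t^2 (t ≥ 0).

infinity

Factoring s from the denominator leaves a polynomial with constant term 9000, so the system is type 1. Taking each input component in turn:
  • 4: tracked with zero error.
  • 8t: e_ss = 8/K_v with K_v=2/45 → 180.
  • 5t^2: a type-1 system cannot track it, e_ss → ∞.
The unbounded component dominates.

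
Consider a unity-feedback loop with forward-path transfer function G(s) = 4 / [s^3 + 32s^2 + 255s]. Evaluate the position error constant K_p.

K_p = lim_{s→0} G(s); with 1 pole at the origin the limit diverges, so K_p = ∞.

infinity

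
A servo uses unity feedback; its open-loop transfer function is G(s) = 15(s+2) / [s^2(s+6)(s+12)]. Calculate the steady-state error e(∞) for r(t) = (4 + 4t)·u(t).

The open loop has two poles at the origin → type 2 system. Treating each term separately:
  • 4: tracked with zero error.
  • 4t: tracked with zero error.
Total e_ss = 0.

0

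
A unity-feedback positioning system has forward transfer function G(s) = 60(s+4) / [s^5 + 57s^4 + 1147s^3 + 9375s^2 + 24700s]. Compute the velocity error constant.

12/1235

The denominator has no term below 24700s — 1 pole at s=0, type 1.
K_v = lim_{s→0} s·G(s) = 60·4 / 24700 = 12/1235.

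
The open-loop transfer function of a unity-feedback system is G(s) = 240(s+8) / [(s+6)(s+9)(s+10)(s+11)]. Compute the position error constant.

The open loop has no poles at the origin → type 0 system.
K_p = lim_{s→0} G(s) = 240·8 / (6·9·10·11) = 32/99.

32/99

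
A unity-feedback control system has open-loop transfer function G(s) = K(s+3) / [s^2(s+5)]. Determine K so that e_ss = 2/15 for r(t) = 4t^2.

100

The open loop has two poles at the origin → type 2 system.
K_a = lim_{s→0} s^2·G(s) = K·3 / (5) = 0.6·K.
e_ss = 8/K_a = 2/15 ⇒ K_a = 60 ⇒ K = 60/0.6 = 100.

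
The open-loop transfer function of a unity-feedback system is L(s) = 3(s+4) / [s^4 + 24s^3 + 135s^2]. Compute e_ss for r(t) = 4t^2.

The denominator has no term below 135s^2 — 2 poles at s=0, type 2.
K_a = lim_{s→0} s^2·L(s) = 3·4 / 135 = 4/45.
r(t) = 4t^2 gives R(s) = 8/s^3.
e_ss = 8/K_a = 8/(4/45) = 90.

90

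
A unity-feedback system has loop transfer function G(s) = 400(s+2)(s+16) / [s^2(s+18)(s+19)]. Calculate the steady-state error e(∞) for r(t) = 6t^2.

513/1600

G(s) has two factors of s in the denominator, so the system is type 2.
K_a = lim_{s→0} s^2·G(s) = 400·2·16 / (18·19) = 6400/171.
r(t) = 6t^2 gives R(s) = 12/s^3.
e_ss = 12/K_a = 12/(6400/171) = 513/1600.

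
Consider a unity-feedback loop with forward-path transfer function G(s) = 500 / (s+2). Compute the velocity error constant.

0

System type = 0 (no poles at s=0).
K_v = lim_{s→0} s·G(s) = 0 (the extra factor of s kills the finite limit).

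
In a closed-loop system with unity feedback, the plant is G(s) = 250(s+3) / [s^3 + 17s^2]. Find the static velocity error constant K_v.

infinity

K_v = lim_{s→0} s·G(s); with 2 poles at the origin the limit diverges, so K_v = ∞.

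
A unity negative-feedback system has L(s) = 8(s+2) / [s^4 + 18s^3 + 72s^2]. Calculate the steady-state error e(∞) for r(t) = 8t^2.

72

The denominator has no term below 72s^2 — 2 poles at s=0, type 2.
K_a = lim_{s→0} s^2·L(s) = 8·2 / 72 = 2/9.
r(t) = 8t^2 gives R(s) = 16/s^3.
e_ss = 16/K_a = 16/(2/9) = 72.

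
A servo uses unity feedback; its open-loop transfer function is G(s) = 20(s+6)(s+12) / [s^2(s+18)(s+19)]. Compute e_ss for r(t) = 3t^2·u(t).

1.425

G(s) has two factors of s in the denominator, so the system is type 2.
K_a = lim_{s→0} s^2·G(s) = 20·6·12 / (18·19) = 80/19.
r(t) = 3t^2 gives R(s) = 6/s^3.
e_ss = 6/K_a = 6/(80/19) = 1.425.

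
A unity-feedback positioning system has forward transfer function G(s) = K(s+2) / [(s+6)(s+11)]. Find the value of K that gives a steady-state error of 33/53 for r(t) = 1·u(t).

System type = 0 (no poles at s=0).
K_p = lim_{s→0} G(s) = K·2 / (6·11) = (1/33)·K.
e_ss = 1/(1 + K_p) = 33/53 ⇒ 1 + (1/33)·K = 53/33 ⇒ K = 20.

20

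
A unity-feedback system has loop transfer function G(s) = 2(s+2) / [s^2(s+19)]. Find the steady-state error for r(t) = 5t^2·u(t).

Two free integrators in G(s): this is a type 2 system.
K_a = lim_{s→0} s^2·G(s) = 2·2 / (19) = 4/19.
r(t) = 5t^2 gives R(s) = 10/s^3.
e_ss = 10/K_a = 10/(4/19) = 47.5.

47.5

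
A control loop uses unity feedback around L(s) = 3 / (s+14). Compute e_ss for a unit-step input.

14/17

The open loop has no poles at the origin → type 0 system.
K_p = lim_{s→0} L(s) = 3 / (14) = 3/14.
e_ss = 1/(1 + K_p) = 1/(17/14) = 14/17.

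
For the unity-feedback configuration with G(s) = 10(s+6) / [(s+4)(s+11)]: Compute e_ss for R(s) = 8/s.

The open loop has no poles at the origin → type 0 system.
K_p = lim_{s→0} G(s) = 10·6 / (4·11) = 15/11.
e_ss = 8/(1 + K_p) = 8/(26/11) = 44/13.

44/13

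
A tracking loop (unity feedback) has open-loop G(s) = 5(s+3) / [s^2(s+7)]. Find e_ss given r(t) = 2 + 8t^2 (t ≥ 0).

G(s) has two factors of s in the denominator, so the system is type 2. Taking each input component in turn:
  • 2: tracked with zero error.
  • 8t^2: e_ss = 16/K_a with K_a=15/7 → 112/15.
Total e_ss = 112/15.

112/15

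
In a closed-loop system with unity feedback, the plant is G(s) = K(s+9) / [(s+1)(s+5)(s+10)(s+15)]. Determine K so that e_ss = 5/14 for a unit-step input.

150

G(s) has no factors of s in the denominator, so the system is type 0.
K_p = lim_{s→0} G(s) = K·9 / (1·5·10·15) = 0.012·K.
e_ss = 1/(1 + K_p) = 5/14 ⇒ 1 + 0.012·K = 2.8 ⇒ K = 150.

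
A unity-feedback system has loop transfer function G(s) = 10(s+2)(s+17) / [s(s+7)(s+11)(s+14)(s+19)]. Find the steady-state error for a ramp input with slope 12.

System type = 1 (one pole at s=0).
K_v = lim_{s→0} s·G(s) = 10·2·17 / (7·11·14·19) = 170/10241.
e_ss = 12/K_v = 12/(170/10241) = 61446/85.

61446/85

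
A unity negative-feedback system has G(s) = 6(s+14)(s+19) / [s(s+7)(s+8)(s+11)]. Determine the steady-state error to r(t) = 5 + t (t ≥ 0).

22/57

System type = 1 (one pole at s=0). Treating each term separately:
  • 5: tracked with zero error.
  • t: e_ss = 1/K_v with K_v=57/22 → 22/57.
Total e_ss = 22/57.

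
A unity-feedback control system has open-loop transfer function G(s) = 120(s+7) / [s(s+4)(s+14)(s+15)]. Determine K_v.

G(s) has one factor of s in the denominator, so the system is type 1.
K_v = lim_{s→0} s·G(s) = 120·7 / (4·14·15) = 1.

1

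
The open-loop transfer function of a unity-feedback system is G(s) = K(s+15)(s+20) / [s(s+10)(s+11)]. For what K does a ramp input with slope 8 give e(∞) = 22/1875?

G(s) has one factor of s in the denominator, so the system is type 1.
K_v = lim_{s→0} s·G(s) = K·15·20 / (10·11) = (30/11)·K.
e_ss = 8/K_v = 22/1875 ⇒ K_v = 7500/11 ⇒ K = (7500/11)/(30/11) = 250.

250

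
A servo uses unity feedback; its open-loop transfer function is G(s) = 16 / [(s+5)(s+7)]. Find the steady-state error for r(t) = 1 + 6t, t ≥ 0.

System type = 0 (no poles at s=0). Treating each term separately:
  • 1: e_ss = 1/(1+K_p) with K_p=16/35 → 35/51.
  • 6t: a type-0 system cannot track it, e_ss → ∞.
The unbounded component dominates.

infinity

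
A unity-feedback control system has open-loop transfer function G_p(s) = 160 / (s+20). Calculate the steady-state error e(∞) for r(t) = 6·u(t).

G_p(s) has no factors of s in the denominator, so the system is type 0.
K_p = lim_{s→0} G_p(s) = 160 / (20) = 8.
e_ss = 6/(1 + K_p) = 6/9 = 2/3.

2/3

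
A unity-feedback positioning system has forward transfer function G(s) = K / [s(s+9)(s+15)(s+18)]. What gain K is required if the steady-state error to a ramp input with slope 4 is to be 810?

12

The open loop has one pole at the origin → type 1 system.
K_v = lim_{s→0} s·G(s) = K / (9·15·18) = (1/2430)·K.
e_ss = 4/K_v = 810 ⇒ K_v = 2/405 ⇒ K = (2/405)/(1/2430) = 12.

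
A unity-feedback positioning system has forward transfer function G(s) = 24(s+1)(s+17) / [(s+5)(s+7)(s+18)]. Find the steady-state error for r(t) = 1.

System type = 0 (no poles at s=0).
K_p = lim_{s→0} G(s) = 24·1·17 / (5·7·18) = 68/105.
e_ss = 1/(1 + K_p) = 1/(173/105) = 105/173.

105/173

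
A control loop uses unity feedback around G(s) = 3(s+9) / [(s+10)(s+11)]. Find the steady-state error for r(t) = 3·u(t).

330/137

System type = 0 (no poles at s=0).
K_p = lim_{s→0} G(s) = 3·9 / (10·11) = 27/110.
e_ss = 3/(1 + K_p) = 3/(137/110) = 330/137.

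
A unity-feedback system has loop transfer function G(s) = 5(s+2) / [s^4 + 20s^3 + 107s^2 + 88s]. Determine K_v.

The denominator has no term below 88s — 1 pole at s=0, type 1.
K_v = lim_{s→0} s·G(s) = 5·2 / 88 = 5/44.

5/44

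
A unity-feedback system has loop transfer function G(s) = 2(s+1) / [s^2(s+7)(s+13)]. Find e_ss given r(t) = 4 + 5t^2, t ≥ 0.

455

Two free integrators in G(s): this is a type 2 system. Taking each input component in turn:
  • 4: tracked with zero error.
  • 5t^2: e_ss = 10/K_a with K_a=2/91 → 455.
Total e_ss = 455.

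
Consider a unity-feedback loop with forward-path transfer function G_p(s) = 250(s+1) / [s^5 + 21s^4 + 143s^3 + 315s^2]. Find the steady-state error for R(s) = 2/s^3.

2.52

The denominator has no term below 315s^2 — 2 poles at s=0, type 2.
K_a = lim_{s→0} s^2·G_p(s) = 250·1 / 315 = 50/63.
r(t) = t^2 gives R(s) = 2/s^3.
e_ss = 2/K_a = 2/(50/63) = 2.52.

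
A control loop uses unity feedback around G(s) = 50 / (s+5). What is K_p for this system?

10

The open loop has no poles at the origin → type 0 system.
K_p = lim_{s→0} G(s) = 50 / (5) = 10.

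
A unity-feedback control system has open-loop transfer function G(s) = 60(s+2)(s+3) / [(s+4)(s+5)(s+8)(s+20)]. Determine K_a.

The open loop has no poles at the origin → type 0 system.
K_a = lim_{s→0} s^2·G(s) = 0 (the extra factor of s kills the finite limit).

0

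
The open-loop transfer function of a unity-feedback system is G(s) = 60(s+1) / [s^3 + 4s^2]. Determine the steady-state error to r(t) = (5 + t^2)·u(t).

Lowest-order denominator term is 4s^2, so the open loop has 2 poles at the origin → type 2 system. By superposition:
  • 5: tracked with zero error.
  • t^2: e_ss = 2/K_a with K_a=15 → 2/15.
Total e_ss = 2/15.

2/15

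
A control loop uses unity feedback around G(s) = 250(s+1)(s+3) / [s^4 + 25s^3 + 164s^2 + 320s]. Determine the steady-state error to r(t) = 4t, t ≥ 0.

128/75

Lowest-order denominator term is 320s, so the open loop has 1 pole at the origin → type 1 system.
K_v = lim_{s→0} s·G(s) = 250·1·3 / 320 = 75/32.
e_ss = 4/K_v = 4/(75/32) = 128/75.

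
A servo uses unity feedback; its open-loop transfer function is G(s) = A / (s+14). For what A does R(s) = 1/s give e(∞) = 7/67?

120

System type = 0 (no poles at s=0).
K_p = lim_{s→0} G(s) = A / (14) = (1/14)·A.
e_ss = 1/(1 + K_p) = 7/67 ⇒ 1 + (1/14)·A = 67/7 ⇒ A = 120.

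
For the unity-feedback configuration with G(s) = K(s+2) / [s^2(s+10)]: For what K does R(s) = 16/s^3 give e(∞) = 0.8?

100

The open loop has two poles at the origin → type 2 system.
K_a = lim_{s→0} s^2·G(s) = K·2 / (10) = 0.2·K.
e_ss = 16/K_a = 0.8 ⇒ K_a = 20 ⇒ K = 20/0.2 = 100.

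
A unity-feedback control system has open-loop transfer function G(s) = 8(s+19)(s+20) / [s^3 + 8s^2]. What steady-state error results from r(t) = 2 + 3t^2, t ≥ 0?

The denominator has no term below 8s^2 — 2 poles at s=0, type 2. Taking each input component in turn:
  • 2: tracked with zero error.
  • 3t^2: e_ss = 6/K_a with K_a=380 → 3/190.
Total e_ss = 3/190.

3/190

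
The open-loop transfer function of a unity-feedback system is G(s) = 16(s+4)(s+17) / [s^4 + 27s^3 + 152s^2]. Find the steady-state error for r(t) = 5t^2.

Lowest-order denominator term is 152s^2, so the open loop has 2 poles at the origin → type 2 system.
K_a = lim_{s→0} s^2·G(s) = 16·4·17 / 152 = 136/19.
r(t) = 5t^2 gives R(s) = 10/s^3.
e_ss = 10/K_a = 10/(136/19) = 95/68.

95/68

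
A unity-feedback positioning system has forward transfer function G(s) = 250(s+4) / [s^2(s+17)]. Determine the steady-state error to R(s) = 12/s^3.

G(s) has two factors of s in the denominator, so the system is type 2.
K_a = lim_{s→0} s^2·G(s) = 250·4 / (17) = 1000/17.
r(t) = 6t^2 gives R(s) = 12/s^3.
e_ss = 12/K_a = 12/(1000/17) = 0.204.

0.204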